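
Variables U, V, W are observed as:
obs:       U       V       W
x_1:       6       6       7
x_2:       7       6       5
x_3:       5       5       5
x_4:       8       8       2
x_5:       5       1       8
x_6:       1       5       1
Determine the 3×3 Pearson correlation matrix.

Step 1 — column means:
  mean(U) = (6 + 7 + 5 + 8 + 5 + 1) / 6 = 32/6 = 5.3333
  mean(V) = (6 + 6 + 5 + 8 + 1 + 5) / 6 = 31/6 = 5.1667
  mean(W) = (7 + 5 + 5 + 2 + 8 + 1) / 6 = 28/6 = 4.6667

Step 2 — sample variances and covariances s[i,j] = (1/(n-1)) · Σ_k (x_{k,i} - mean_i) · (x_{k,j} - mean_j), with n-1 = 5:
  s[U,U] = ((0.6667)·(0.6667) + (1.6667)·(1.6667) + (-0.3333)·(-0.3333) + (2.6667)·(2.6667) + (-0.3333)·(-0.3333) + (-4.3333)·(-4.3333)) / 5 = 29.3333/5 = 5.8667
  s[U,V] = ((0.6667)·(0.8333) + (1.6667)·(0.8333) + (-0.3333)·(-0.1667) + (2.6667)·(2.8333) + (-0.3333)·(-4.1667) + (-4.3333)·(-0.1667)) / 5 = 11.6667/5 = 2.3333
  s[U,W] = ((0.6667)·(2.3333) + (1.6667)·(0.3333) + (-0.3333)·(0.3333) + (2.6667)·(-2.6667) + (-0.3333)·(3.3333) + (-4.3333)·(-3.6667)) / 5 = 9.6667/5 = 1.9333
  s[V,V] = ((0.8333)·(0.8333) + (0.8333)·(0.8333) + (-0.1667)·(-0.1667) + (2.8333)·(2.8333) + (-4.1667)·(-4.1667) + (-0.1667)·(-0.1667)) / 5 = 26.8333/5 = 5.3667
  s[V,W] = ((0.8333)·(2.3333) + (0.8333)·(0.3333) + (-0.1667)·(0.3333) + (2.8333)·(-2.6667) + (-4.1667)·(3.3333) + (-0.1667)·(-3.6667)) / 5 = -18.6667/5 = -3.7333
  s[W,W] = ((2.3333)·(2.3333) + (0.3333)·(0.3333) + (0.3333)·(0.3333) + (-2.6667)·(-2.6667) + (3.3333)·(3.3333) + (-3.6667)·(-3.6667)) / 5 = 37.3333/5 = 7.4667
  Sample standard deviations s_i = √(s[i,i]):
  s(U) = √(5.8667) = 2.4221
  s(V) = √(5.3667) = 2.3166
  s(W) = √(7.4667) = 2.7325

Step 3 — r_{ij} = s_{ij} / (s_i · s_j):
  r[U,U] = 1 (diagonal).
  r[U,V] = 2.3333 / (2.4221 · 2.3166) = 2.3333 / 5.6111 = 0.4158
  r[U,W] = 1.9333 / (2.4221 · 2.7325) = 1.9333 / 6.6185 = 0.2921
  r[V,V] = 1 (diagonal).
  r[V,W] = -3.7333 / (2.3166 · 2.7325) = -3.7333 / 6.3302 = -0.5898
  r[W,W] = 1 (diagonal).

R is symmetric with unit diagonal. Assembling:

R = [[1, 0.4158, 0.2921],
 [0.4158, 1, -0.5898],
 [0.2921, -0.5898, 1]]


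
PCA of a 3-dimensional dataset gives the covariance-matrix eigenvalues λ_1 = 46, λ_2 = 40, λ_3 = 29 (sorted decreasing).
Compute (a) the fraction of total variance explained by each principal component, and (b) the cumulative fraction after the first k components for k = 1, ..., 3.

Step 1 — total variance = trace(Sigma) = Σ λ_i = 46 + 40 + 29 = 115.

Step 2 — fraction explained by component i = λ_i / Σ λ:
  PC1: 46/115 = 0.4
  PC2: 40/115 = 0.3478
  PC3: 29/115 = 0.2522

Step 3 — cumulative fraction after k components = (λ_1 + ... + λ_k) / Σ λ:
  k = 1: 46/115 = 0.4
  k = 2: (46 + 40)/115 = 86/115 = 0.7478
  k = 3: (46 + 40 + 29)/115 = 115/115 = 1

Summary (fraction, with percent):

explained: PC1 0.4 (40%), PC2 0.3478 (34.78%), PC3 0.2522 (25.22%);  cumulative: 0.4, 0.7478, 1


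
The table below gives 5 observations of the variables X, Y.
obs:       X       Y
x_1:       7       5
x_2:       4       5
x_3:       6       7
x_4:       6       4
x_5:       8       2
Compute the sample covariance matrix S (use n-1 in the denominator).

Step 1 — column means:
  mean(X) = (7 + 4 + 6 + 6 + 8) / 5 = 31/5 = 6.2
  mean(Y) = (5 + 5 + 7 + 4 + 2) / 5 = 23/5 = 4.6

Step 2 — sample covariance S[i,j] = (1/(n-1)) · Σ_k (x_{k,i} - mean_i) · (x_{k,j} - mean_j), with n-1 = 4.
  S[X,X] = ((0.8)·(0.8) + (-2.2)·(-2.2) + (-0.2)·(-0.2) + (-0.2)·(-0.2) + (1.8)·(1.8)) / 4 = 8.8/4 = 2.2
  S[X,Y] = ((0.8)·(0.4) + (-2.2)·(0.4) + (-0.2)·(2.4) + (-0.2)·(-0.6) + (1.8)·(-2.6)) / 4 = -5.6/4 = -1.4
  S[Y,Y] = ((0.4)·(0.4) + (0.4)·(0.4) + (2.4)·(2.4) + (-0.6)·(-0.6) + (-2.6)·(-2.6)) / 4 = 13.2/4 = 3.3

S is symmetric (S[j,i] = S[i,j]). Assembling:

S = [[2.2, -1.4],
 [-1.4, 3.3]]


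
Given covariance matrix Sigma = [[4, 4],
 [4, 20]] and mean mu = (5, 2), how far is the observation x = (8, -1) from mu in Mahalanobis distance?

Step 1 — centre the observation: (x - mu) = (3, -3).

Step 2 — invert Sigma. det(Sigma) = 4·20 - (4)² = 64.
  Sigma^{-1} = (1/det) · [[d, -b], [-b, a]] = [[0.3125, -0.0625],
 [-0.0625, 0.0625]].

Step 3 — form the quadratic (x - mu)^T · Sigma^{-1} · (x - mu):
  Sigma^{-1} · (x - mu) = (1.125, -0.375).
  (x - mu)^T · [Sigma^{-1} · (x - mu)] = (3)·(1.125) + (-3)·(-0.375) = 4.5.

Step 4 — take square root: d = √(4.5) ≈ 2.1213.

d(x, mu) = √(4.5) ≈ 2.1213


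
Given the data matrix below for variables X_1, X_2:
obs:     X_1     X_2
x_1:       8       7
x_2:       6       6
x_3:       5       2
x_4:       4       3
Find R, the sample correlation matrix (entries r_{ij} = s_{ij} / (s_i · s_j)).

Step 1 — column means:
  mean(X_1) = (8 + 6 + 5 + 4) / 4 = 23/4 = 5.75
  mean(X_2) = (7 + 6 + 2 + 3) / 4 = 18/4 = 4.5

Step 2 — sample variances and covariances s[i,j] = (1/(n-1)) · Σ_k (x_{k,i} - mean_i) · (x_{k,j} - mean_j), with n-1 = 3:
  s[X_1,X_1] = ((2.25)·(2.25) + (0.25)·(0.25) + (-0.75)·(-0.75) + (-1.75)·(-1.75)) / 3 = 8.75/3 = 2.9167
  s[X_1,X_2] = ((2.25)·(2.5) + (0.25)·(1.5) + (-0.75)·(-2.5) + (-1.75)·(-1.5)) / 3 = 10.5/3 = 3.5
  s[X_2,X_2] = ((2.5)·(2.5) + (1.5)·(1.5) + (-2.5)·(-2.5) + (-1.5)·(-1.5)) / 3 = 17/3 = 5.6667
  Sample standard deviations s_i = √(s[i,i]):
  s(X_1) = √(2.9167) = 1.7078
  s(X_2) = √(5.6667) = 2.3805

Step 3 — r_{ij} = s_{ij} / (s_i · s_j):
  r[X_1,X_1] = 1 (diagonal).
  r[X_1,X_2] = 3.5 / (1.7078 · 2.3805) = 3.5 / 4.0654 = 0.8609
  r[X_2,X_2] = 1 (diagonal).

R is symmetric with unit diagonal. Assembling:

R = [[1, 0.8609],
 [0.8609, 1]]


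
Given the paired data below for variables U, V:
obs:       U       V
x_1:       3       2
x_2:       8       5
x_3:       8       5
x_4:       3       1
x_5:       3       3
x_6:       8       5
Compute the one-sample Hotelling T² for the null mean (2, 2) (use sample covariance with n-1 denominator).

Step 1 — sample mean vector:
  mean(U) = (3 + 8 + 8 + 3 + 3 + 8) / 6 = 33/6 = 5.5
  mean(V) = (2 + 5 + 5 + 1 + 3 + 5) / 6 = 21/6 = 3.5
  x̄ = (5.5, 3.5),  deviation x̄ - mu_0 = (5.5, 3.5) - (2, 2) = (3.5, 1.5).

Step 2 — sample covariance matrix, S[i,j] = (1/(n-1)) · Σ_k (x_{k,i} - mean_i) · (x_{k,j} - mean_j), divisor n-1 = 5:
  S[U,U] = ((-2.5)·(-2.5) + (2.5)·(2.5) + (2.5)·(2.5) + (-2.5)·(-2.5) + (-2.5)·(-2.5) + (2.5)·(2.5)) / 5 = 37.5/5 = 7.5
  S[U,V] = ((-2.5)·(-1.5) + (2.5)·(1.5) + (2.5)·(1.5) + (-2.5)·(-2.5) + (-2.5)·(-0.5) + (2.5)·(1.5)) / 5 = 22.5/5 = 4.5
  S[V,V] = ((-1.5)·(-1.5) + (1.5)·(1.5) + (1.5)·(1.5) + (-2.5)·(-2.5) + (-0.5)·(-0.5) + (1.5)·(1.5)) / 5 = 15.5/5 = 3.1
  S = [[7.5, 4.5],
 [4.5, 3.1]].

Step 3 — invert S. det(S) = 7.5·3.1 - (4.5)² = 3.
  S^{-1} = (1/det) · [[d, -b], [-b, a]] = [[1.0333, -1.5],
 [-1.5, 2.5]].

Step 4 — quadratic form (x̄ - mu_0)^T · S^{-1} · (x̄ - mu_0):
  S^{-1} · (x̄ - mu_0) = (1.3667, -1.5),
  (x̄ - mu_0)^T · [...] = (3.5)·(1.3667) + (1.5)·(-1.5) = 2.5333.

Step 5 — scale by n: T² = 6 · 2.5333 = 15.2.

T² ≈ 15.2


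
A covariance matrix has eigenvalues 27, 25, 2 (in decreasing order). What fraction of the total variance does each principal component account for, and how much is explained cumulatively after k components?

Step 1 — total variance = trace(Sigma) = Σ λ_i = 27 + 25 + 2 = 54.

Step 2 — fraction explained by component i = λ_i / Σ λ:
  PC1: 27/54 = 0.5
  PC2: 25/54 = 0.463
  PC3: 2/54 = 0.037

Step 3 — cumulative fraction after k components = (λ_1 + ... + λ_k) / Σ λ:
  k = 1: 27/54 = 0.5
  k = 2: (27 + 25)/54 = 52/54 = 0.963
  k = 3: (27 + 25 + 2)/54 = 54/54 = 1

Summary (fraction, with percent):

explained: PC1 0.5 (50%), PC2 0.463 (46.3%), PC3 0.037 (3.7%);  cumulative: 0.5, 0.963, 1


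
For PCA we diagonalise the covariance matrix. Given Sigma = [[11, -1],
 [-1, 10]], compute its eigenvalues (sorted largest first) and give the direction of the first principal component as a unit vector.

Step 1 — characteristic polynomial of 2×2 Sigma:
  det(Sigma - λI) = λ² - trace · λ + det = 0.
  trace = 11 + 10 = 21, det = 11·10 - (-1)² = 109.
Step 2 — discriminant:
  Δ = trace² - 4·det = 441 - 436 = 5.
Step 3 — eigenvalues:
  λ = (trace ± √Δ)/2 = (21 ± 2.2361)/2,
  λ_1 = 11.618,  λ_2 = 9.382.

Step 4 — unit eigenvector for λ_1: solve (Sigma - λ_1 I)v = 0. First row:
  (11 - 11.618)·v_x + (-1)·v_y = 0, i.e. (-0.618)·v_x + (-1)·v_y = 0,
  so v ∝ (b, λ_1 - a) = (-1, 0.618); multiply by -1 so the first entry is positive: u = (1, -0.618).
  ||u|| = √((1)² + (-0.618)²) = √(1.382) ≈ 1.1756,
  v_1 = u/||u|| ≈ (0.8507, -0.5257) (||v_1|| = 1).

λ_1 = 11.618,  λ_2 = 9.382;  v_1 ≈ (0.8507, -0.5257)


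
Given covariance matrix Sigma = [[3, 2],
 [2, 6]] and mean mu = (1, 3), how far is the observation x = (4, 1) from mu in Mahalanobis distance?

Step 1 — centre the observation: (x - mu) = (3, -2).

Step 2 — invert Sigma. det(Sigma) = 3·6 - (2)² = 14.
  Sigma^{-1} = (1/det) · [[d, -b], [-b, a]] = [[0.4286, -0.1429],
 [-0.1429, 0.2143]].

Step 3 — form the quadratic (x - mu)^T · Sigma^{-1} · (x - mu):
  Sigma^{-1} · (x - mu) = (1.5714, -0.8571).
  (x - mu)^T · [Sigma^{-1} · (x - mu)] = (3)·(1.5714) + (-2)·(-0.8571) = 6.4286.

Step 4 — take square root: d = √(6.4286) ≈ 2.5355.

d(x, mu) = √(6.4286) ≈ 2.5355


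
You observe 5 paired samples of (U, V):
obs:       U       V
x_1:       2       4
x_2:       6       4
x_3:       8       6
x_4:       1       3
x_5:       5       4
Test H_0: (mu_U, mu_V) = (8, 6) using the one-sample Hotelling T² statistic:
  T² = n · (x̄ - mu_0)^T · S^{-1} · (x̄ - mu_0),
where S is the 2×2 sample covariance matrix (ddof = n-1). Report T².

Step 1 — sample mean vector:
  mean(U) = (2 + 6 + 8 + 1 + 5) / 5 = 22/5 = 4.4
  mean(V) = (4 + 4 + 6 + 3 + 4) / 5 = 21/5 = 4.2
  x̄ = (4.4, 4.2),  deviation x̄ - mu_0 = (4.4, 4.2) - (8, 6) = (-3.6, -1.8).

Step 2 — sample covariance matrix, S[i,j] = (1/(n-1)) · Σ_k (x_{k,i} - mean_i) · (x_{k,j} - mean_j), divisor n-1 = 4:
  S[U,U] = ((-2.4)·(-2.4) + (1.6)·(1.6) + (3.6)·(3.6) + (-3.4)·(-3.4) + (0.6)·(0.6)) / 4 = 33.2/4 = 8.3
  S[U,V] = ((-2.4)·(-0.2) + (1.6)·(-0.2) + (3.6)·(1.8) + (-3.4)·(-1.2) + (0.6)·(-0.2)) / 4 = 10.6/4 = 2.65
  S[V,V] = ((-0.2)·(-0.2) + (-0.2)·(-0.2) + (1.8)·(1.8) + (-1.2)·(-1.2) + (-0.2)·(-0.2)) / 4 = 4.8/4 = 1.2
  S = [[8.3, 2.65],
 [2.65, 1.2]].

Step 3 — invert S. det(S) = 8.3·1.2 - (2.65)² = 2.9375.
  S^{-1} = (1/det) · [[d, -b], [-b, a]] = [[0.4085, -0.9021],
 [-0.9021, 2.8255]].

Step 4 — quadratic form (x̄ - mu_0)^T · S^{-1} · (x̄ - mu_0):
  S^{-1} · (x̄ - mu_0) = (0.1532, -1.8383),
  (x̄ - mu_0)^T · [...] = (-3.6)·(0.1532) + (-1.8)·(-1.8383) = 2.7574.

Step 5 — scale by n: T² = 5 · 2.7574 = 13.7872.

T² ≈ 13.7872


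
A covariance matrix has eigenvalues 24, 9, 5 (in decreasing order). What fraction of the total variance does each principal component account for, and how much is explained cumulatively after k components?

Step 1 — total variance = trace(Sigma) = Σ λ_i = 24 + 9 + 5 = 38.

Step 2 — fraction explained by component i = λ_i / Σ λ:
  PC1: 24/38 = 0.6316
  PC2: 9/38 = 0.2368
  PC3: 5/38 = 0.1316

Step 3 — cumulative fraction after k components = (λ_1 + ... + λ_k) / Σ λ:
  k = 1: 24/38 = 0.6316
  k = 2: (24 + 9)/38 = 33/38 = 0.8684
  k = 3: (24 + 9 + 5)/38 = 38/38 = 1

Summary (fraction, with percent):

explained: PC1 0.6316 (63.16%), PC2 0.2368 (23.68%), PC3 0.1316 (13.16%);  cumulative: 0.6316, 0.8684, 1


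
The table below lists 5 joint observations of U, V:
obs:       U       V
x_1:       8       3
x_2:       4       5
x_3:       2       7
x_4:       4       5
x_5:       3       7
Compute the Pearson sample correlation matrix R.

Step 1 — column means:
  mean(U) = (8 + 4 + 2 + 4 + 3) / 5 = 21/5 = 4.2
  mean(V) = (3 + 5 + 7 + 5 + 7) / 5 = 27/5 = 5.4

Step 2 — sample variances and covariances s[i,j] = (1/(n-1)) · Σ_k (x_{k,i} - mean_i) · (x_{k,j} - mean_j), with n-1 = 4:
  s[U,U] = ((3.8)·(3.8) + (-0.2)·(-0.2) + (-2.2)·(-2.2) + (-0.2)·(-0.2) + (-1.2)·(-1.2)) / 4 = 20.8/4 = 5.2
  s[U,V] = ((3.8)·(-2.4) + (-0.2)·(-0.4) + (-2.2)·(1.6) + (-0.2)·(-0.4) + (-1.2)·(1.6)) / 4 = -14.4/4 = -3.6
  s[V,V] = ((-2.4)·(-2.4) + (-0.4)·(-0.4) + (1.6)·(1.6) + (-0.4)·(-0.4) + (1.6)·(1.6)) / 4 = 11.2/4 = 2.8
  Sample standard deviations s_i = √(s[i,i]):
  s(U) = √(5.2) = 2.2804
  s(V) = √(2.8) = 1.6733

Step 3 — r_{ij} = s_{ij} / (s_i · s_j):
  r[U,U] = 1 (diagonal).
  r[U,V] = -3.6 / (2.2804 · 1.6733) = -3.6 / 3.8158 = -0.9435
  r[V,V] = 1 (diagonal).

R is symmetric with unit diagonal. Assembling:

R = [[1, -0.9435],
 [-0.9435, 1]]


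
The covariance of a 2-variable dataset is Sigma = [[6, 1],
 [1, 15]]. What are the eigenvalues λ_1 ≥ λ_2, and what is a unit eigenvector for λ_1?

Step 1 — characteristic polynomial of 2×2 Sigma:
  det(Sigma - λI) = λ² - trace · λ + det = 0.
  trace = 6 + 15 = 21, det = 6·15 - (1)² = 89.
Step 2 — discriminant:
  Δ = trace² - 4·det = 441 - 356 = 85.
Step 3 — eigenvalues:
  λ = (trace ± √Δ)/2 = (21 ± 9.2195)/2,
  λ_1 = 15.1098,  λ_2 = 5.8902.

Step 4 — unit eigenvector for λ_1: solve (Sigma - λ_1 I)v = 0. First row:
  (6 - 15.1098)·v_x + (1)·v_y = 0, i.e. (-9.1098)·v_x + (1)·v_y = 0,
  so v ∝ (b, λ_1 - a) = (1, 9.1098) = u.
  ||u|| = √((1)² + (9.1098)²) = √(83.988) ≈ 9.1645,
  v_1 = u/||u|| ≈ (0.1091, 0.994) (||v_1|| = 1).

λ_1 = 15.1098,  λ_2 = 5.8902;  v_1 ≈ (0.1091, 0.994)


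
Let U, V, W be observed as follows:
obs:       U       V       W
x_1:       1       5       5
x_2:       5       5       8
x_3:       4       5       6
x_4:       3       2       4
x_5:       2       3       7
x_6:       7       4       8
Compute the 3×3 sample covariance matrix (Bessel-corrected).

Step 1 — column means:
  mean(U) = (1 + 5 + 4 + 3 + 2 + 7) / 6 = 22/6 = 3.6667
  mean(V) = (5 + 5 + 5 + 2 + 3 + 4) / 6 = 24/6 = 4
  mean(W) = (5 + 8 + 6 + 4 + 7 + 8) / 6 = 38/6 = 6.3333

Step 2 — sample covariance S[i,j] = (1/(n-1)) · Σ_k (x_{k,i} - mean_i) · (x_{k,j} - mean_j), with n-1 = 5.
  S[U,U] = ((-2.6667)·(-2.6667) + (1.3333)·(1.3333) + (0.3333)·(0.3333) + (-0.6667)·(-0.6667) + (-1.6667)·(-1.6667) + (3.3333)·(3.3333)) / 5 = 23.3333/5 = 4.6667
  S[U,V] = ((-2.6667)·(1) + (1.3333)·(1) + (0.3333)·(1) + (-0.6667)·(-2) + (-1.6667)·(-1) + (3.3333)·(0)) / 5 = 2/5 = 0.4
  S[U,W] = ((-2.6667)·(-1.3333) + (1.3333)·(1.6667) + (0.3333)·(-0.3333) + (-0.6667)·(-2.3333) + (-1.6667)·(0.6667) + (3.3333)·(1.6667)) / 5 = 11.6667/5 = 2.3333
  S[V,V] = ((1)·(1) + (1)·(1) + (1)·(1) + (-2)·(-2) + (-1)·(-1) + (0)·(0)) / 5 = 8/5 = 1.6
  S[V,W] = ((1)·(-1.3333) + (1)·(1.6667) + (1)·(-0.3333) + (-2)·(-2.3333) + (-1)·(0.6667) + (0)·(1.6667)) / 5 = 4/5 = 0.8
  S[W,W] = ((-1.3333)·(-1.3333) + (1.6667)·(1.6667) + (-0.3333)·(-0.3333) + (-2.3333)·(-2.3333) + (0.6667)·(0.6667) + (1.6667)·(1.6667)) / 5 = 13.3333/5 = 2.6667

S is symmetric (S[j,i] = S[i,j]). Assembling:

S = [[4.6667, 0.4, 2.3333],
 [0.4, 1.6, 0.8],
 [2.3333, 0.8, 2.6667]]


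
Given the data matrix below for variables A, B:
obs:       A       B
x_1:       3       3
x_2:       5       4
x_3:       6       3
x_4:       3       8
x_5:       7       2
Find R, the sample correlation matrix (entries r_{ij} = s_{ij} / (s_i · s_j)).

Step 1 — column means:
  mean(A) = (3 + 5 + 6 + 3 + 7) / 5 = 24/5 = 4.8
  mean(B) = (3 + 4 + 3 + 8 + 2) / 5 = 20/5 = 4

Step 2 — sample variances and covariances s[i,j] = (1/(n-1)) · Σ_k (x_{k,i} - mean_i) · (x_{k,j} - mean_j), with n-1 = 4:
  s[A,A] = ((-1.8)·(-1.8) + (0.2)·(0.2) + (1.2)·(1.2) + (-1.8)·(-1.8) + (2.2)·(2.2)) / 4 = 12.8/4 = 3.2
  s[A,B] = ((-1.8)·(-1) + (0.2)·(0) + (1.2)·(-1) + (-1.8)·(4) + (2.2)·(-2)) / 4 = -11/4 = -2.75
  s[B,B] = ((-1)·(-1) + (0)·(0) + (-1)·(-1) + (4)·(4) + (-2)·(-2)) / 4 = 22/4 = 5.5
  Sample standard deviations s_i = √(s[i,i]):
  s(A) = √(3.2) = 1.7889
  s(B) = √(5.5) = 2.3452

Step 3 — r_{ij} = s_{ij} / (s_i · s_j):
  r[A,A] = 1 (diagonal).
  r[A,B] = -2.75 / (1.7889 · 2.3452) = -2.75 / 4.1952 = -0.6555
  r[B,B] = 1 (diagonal).

R is symmetric with unit diagonal. Assembling:

R = [[1, -0.6555],
 [-0.6555, 1]]


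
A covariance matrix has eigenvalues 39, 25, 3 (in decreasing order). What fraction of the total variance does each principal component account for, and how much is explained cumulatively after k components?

Step 1 — total variance = trace(Sigma) = Σ λ_i = 39 + 25 + 3 = 67.

Step 2 — fraction explained by component i = λ_i / Σ λ:
  PC1: 39/67 = 0.5821
  PC2: 25/67 = 0.3731
  PC3: 3/67 = 0.0448

Step 3 — cumulative fraction after k components = (λ_1 + ... + λ_k) / Σ λ:
  k = 1: 39/67 = 0.5821
  k = 2: (39 + 25)/67 = 64/67 = 0.9552
  k = 3: (39 + 25 + 3)/67 = 67/67 = 1

Summary (fraction, with percent):

explained: PC1 0.5821 (58.21%), PC2 0.3731 (37.31%), PC3 0.0448 (4.48%);  cumulative: 0.5821, 0.9552, 1


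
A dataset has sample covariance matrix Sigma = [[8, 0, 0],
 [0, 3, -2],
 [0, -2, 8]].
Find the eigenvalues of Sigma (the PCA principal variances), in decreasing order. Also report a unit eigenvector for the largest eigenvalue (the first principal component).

Step 1 — characteristic polynomial p(λ) = det(λI - Sigma) = λ³ - tr·λ² + c_1·λ - det, where tr = trace, c_1 = sum of the principal 2×2 minors, det = det(Sigma):
  tr = 8 + 3 + 8 = 19,
  c_1 = (8·3 - (0)²) + (8·8 - (0)²) + (3·8 - (-2)²) = 24 + 64 + 20 = 108,
  det = 8·(3·8 - (-2)²) - (0)·((0)·8 - (-2)·(0)) + (0)·((0)·(-2) - 3·(0)) = 8·(20) - (0)·(0) + (0)·(0) = 160.
  So p(λ) = λ³ - 19λ² + 108λ - 160.
Step 2 — look for an integer root (rational root theorem: any rational root is an integer divisor of 160). Testing λ = 8:
  p(8) = 512 - 1216 + 864 - 160 = 0  ✓
  Dividing out (λ - 8): p(λ) = (λ - 8)(λ² - 11λ + 20).
Step 3 — remaining eigenvalues from the quadratic λ² - 11λ + 20 = 0:
  Δ = 11² - 4·20 = 121 - 80 = 41,  λ = (11 ± √41)/2 = (11 ± 6.4031)/2 ≈ 8.7016 or 2.2984.
  Sorted: λ_1 = 8.7016,  λ_2 = 8,  λ_3 = 2.2984  (check: sum = 19 = tr ✓).

Step 4 — unit eigenvector for λ_1 ≈ 8.7016: v spans the null space of (Sigma - λ_1 I), whose rows are
  r_1 = (-0.7016, 0, 0),  r_2 = (0, -5.7016, -2),  r_3 = (0, -2, -0.7016).
  v is orthogonal to every row, so take v ∝ r_1 × r_2 = ((0)·(-2) - (0)·(-5.7016), (0)·(0) - (-0.7016)·(-2), (-0.7016)·(-5.7016) - (0)·(0)) ≈ (0, -1.4031, 4).
  Rescale (multiply by -1 so the first nonzero entry is positive): u = (0, 1.4031, -4).
  ||u|| = √((0)² + (1.4031)² + (-4)²) = √(17.9688) ≈ 4.239,  v_1 = u/||u|| ≈ (0, 0.331, -0.9436) (||v_1|| = 1).

λ_1 = 8.7016,  λ_2 = 8,  λ_3 = 2.2984;  v_1 ≈ (0, 0.331, -0.9436)


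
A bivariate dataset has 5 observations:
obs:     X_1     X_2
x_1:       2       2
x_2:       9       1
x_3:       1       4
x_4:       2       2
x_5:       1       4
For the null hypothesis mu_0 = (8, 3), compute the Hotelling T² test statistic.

Step 1 — sample mean vector:
  mean(X_1) = (2 + 9 + 1 + 2 + 1) / 5 = 15/5 = 3
  mean(X_2) = (2 + 1 + 4 + 2 + 4) / 5 = 13/5 = 2.6
  x̄ = (3, 2.6),  deviation x̄ - mu_0 = (3, 2.6) - (8, 3) = (-5, -0.4).

Step 2 — sample covariance matrix, S[i,j] = (1/(n-1)) · Σ_k (x_{k,i} - mean_i) · (x_{k,j} - mean_j), divisor n-1 = 4:
  S[X_1,X_1] = ((-1)·(-1) + (6)·(6) + (-2)·(-2) + (-1)·(-1) + (-2)·(-2)) / 4 = 46/4 = 11.5
  S[X_1,X_2] = ((-1)·(-0.6) + (6)·(-1.6) + (-2)·(1.4) + (-1)·(-0.6) + (-2)·(1.4)) / 4 = -14/4 = -3.5
  S[X_2,X_2] = ((-0.6)·(-0.6) + (-1.6)·(-1.6) + (1.4)·(1.4) + (-0.6)·(-0.6) + (1.4)·(1.4)) / 4 = 7.2/4 = 1.8
  S = [[11.5, -3.5],
 [-3.5, 1.8]].

Step 3 — invert S. det(S) = 11.5·1.8 - (-3.5)² = 8.45.
  S^{-1} = (1/det) · [[d, -b], [-b, a]] = [[0.213, 0.4142],
 [0.4142, 1.3609]].

Step 4 — quadratic form (x̄ - mu_0)^T · S^{-1} · (x̄ - mu_0):
  S^{-1} · (x̄ - mu_0) = (-1.2308, -2.6154),
  (x̄ - mu_0)^T · [...] = (-5)·(-1.2308) + (-0.4)·(-2.6154) = 7.2.

Step 5 — scale by n: T² = 5 · 7.2 = 36.

T² ≈ 36


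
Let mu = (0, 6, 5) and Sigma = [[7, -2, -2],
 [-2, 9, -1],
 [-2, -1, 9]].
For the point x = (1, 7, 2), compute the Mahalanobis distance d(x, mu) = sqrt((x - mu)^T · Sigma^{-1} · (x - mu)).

Step 1 — centre the observation: (x - mu) = (1, 1, -3).

Step 2 — invert Sigma (cofactor / det for 3×3, or solve directly):
  Sigma^{-1} = [[0.1667, 0.0417, 0.0417],
 [0.0417, 0.1229, 0.0229],
 [0.0417, 0.0229, 0.1229]].

Step 3 — form the quadratic (x - mu)^T · Sigma^{-1} · (x - mu):
  Sigma^{-1} · (x - mu) = (0.0833, 0.0958, -0.3042).
  (x - mu)^T · [Sigma^{-1} · (x - mu)] = (1)·(0.0833) + (1)·(0.0958) + (-3)·(-0.3042) = 1.0917.

Step 4 — take square root: d = √(1.0917) ≈ 1.0448.

d(x, mu) = √(1.0917) ≈ 1.0448


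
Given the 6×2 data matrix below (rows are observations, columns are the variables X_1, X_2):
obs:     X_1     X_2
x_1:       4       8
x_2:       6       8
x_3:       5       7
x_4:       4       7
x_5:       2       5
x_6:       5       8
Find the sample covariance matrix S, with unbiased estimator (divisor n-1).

Step 1 — column means:
  mean(X_1) = (4 + 6 + 5 + 4 + 2 + 5) / 6 = 26/6 = 4.3333
  mean(X_2) = (8 + 8 + 7 + 7 + 5 + 8) / 6 = 43/6 = 7.1667

Step 2 — sample covariance S[i,j] = (1/(n-1)) · Σ_k (x_{k,i} - mean_i) · (x_{k,j} - mean_j), with n-1 = 5.
  S[X_1,X_1] = ((-0.3333)·(-0.3333) + (1.6667)·(1.6667) + (0.6667)·(0.6667) + (-0.3333)·(-0.3333) + (-2.3333)·(-2.3333) + (0.6667)·(0.6667)) / 5 = 9.3333/5 = 1.8667
  S[X_1,X_2] = ((-0.3333)·(0.8333) + (1.6667)·(0.8333) + (0.6667)·(-0.1667) + (-0.3333)·(-0.1667) + (-2.3333)·(-2.1667) + (0.6667)·(0.8333)) / 5 = 6.6667/5 = 1.3333
  S[X_2,X_2] = ((0.8333)·(0.8333) + (0.8333)·(0.8333) + (-0.1667)·(-0.1667) + (-0.1667)·(-0.1667) + (-2.1667)·(-2.1667) + (0.8333)·(0.8333)) / 5 = 6.8333/5 = 1.3667

S is symmetric (S[j,i] = S[i,j]). Assembling:

S = [[1.8667, 1.3333],
 [1.3333, 1.3667]]


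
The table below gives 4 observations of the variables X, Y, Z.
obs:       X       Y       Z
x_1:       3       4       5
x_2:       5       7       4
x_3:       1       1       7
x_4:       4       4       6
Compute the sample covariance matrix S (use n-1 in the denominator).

Step 1 — column means:
  mean(X) = (3 + 5 + 1 + 4) / 4 = 13/4 = 3.25
  mean(Y) = (4 + 7 + 1 + 4) / 4 = 16/4 = 4
  mean(Z) = (5 + 4 + 7 + 6) / 4 = 22/4 = 5.5

Step 2 — sample covariance S[i,j] = (1/(n-1)) · Σ_k (x_{k,i} - mean_i) · (x_{k,j} - mean_j), with n-1 = 3.
  S[X,X] = ((-0.25)·(-0.25) + (1.75)·(1.75) + (-2.25)·(-2.25) + (0.75)·(0.75)) / 3 = 8.75/3 = 2.9167
  S[X,Y] = ((-0.25)·(0) + (1.75)·(3) + (-2.25)·(-3) + (0.75)·(0)) / 3 = 12/3 = 4
  S[X,Z] = ((-0.25)·(-0.5) + (1.75)·(-1.5) + (-2.25)·(1.5) + (0.75)·(0.5)) / 3 = -5.5/3 = -1.8333
  S[Y,Y] = ((0)·(0) + (3)·(3) + (-3)·(-3) + (0)·(0)) / 3 = 18/3 = 6
  S[Y,Z] = ((0)·(-0.5) + (3)·(-1.5) + (-3)·(1.5) + (0)·(0.5)) / 3 = -9/3 = -3
  S[Z,Z] = ((-0.5)·(-0.5) + (-1.5)·(-1.5) + (1.5)·(1.5) + (0.5)·(0.5)) / 3 = 5/3 = 1.6667

S is symmetric (S[j,i] = S[i,j]). Assembling:

S = [[2.9167, 4, -1.8333],
 [4, 6, -3],
 [-1.8333, -3, 1.6667]]


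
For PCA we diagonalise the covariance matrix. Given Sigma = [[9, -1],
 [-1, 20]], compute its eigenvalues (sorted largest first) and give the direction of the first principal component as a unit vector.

Step 1 — characteristic polynomial of 2×2 Sigma:
  det(Sigma - λI) = λ² - trace · λ + det = 0.
  trace = 9 + 20 = 29, det = 9·20 - (-1)² = 179.
Step 2 — discriminant:
  Δ = trace² - 4·det = 841 - 716 = 125.
Step 3 — eigenvalues:
  λ = (trace ± √Δ)/2 = (29 ± 11.1803)/2,
  λ_1 = 20.0902,  λ_2 = 8.9098.

Step 4 — unit eigenvector for λ_1: solve (Sigma - λ_1 I)v = 0. First row:
  (9 - 20.0902)·v_x + (-1)·v_y = 0, i.e. (-11.0902)·v_x + (-1)·v_y = 0,
  so v ∝ (b, λ_1 - a) = (-1, 11.0902); multiply by -1 so the first entry is positive: u = (1, -11.0902).
  ||u|| = √((1)² + (-11.0902)²) = √(123.9919) ≈ 11.1352,
  v_1 = u/||u|| ≈ (0.0898, -0.996) (||v_1|| = 1).

λ_1 = 20.0902,  λ_2 = 8.9098;  v_1 ≈ (0.0898, -0.996)


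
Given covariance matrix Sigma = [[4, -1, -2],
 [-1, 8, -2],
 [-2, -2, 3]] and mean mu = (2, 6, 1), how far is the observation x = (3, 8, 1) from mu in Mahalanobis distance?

Step 1 — centre the observation: (x - mu) = (1, 2, 0).

Step 2 — invert Sigma (cofactor / det for 3×3, or solve directly):
  Sigma^{-1} = [[0.5405, 0.1892, 0.4865],
 [0.1892, 0.2162, 0.2703],
 [0.4865, 0.2703, 0.8378]].

Step 3 — form the quadratic (x - mu)^T · Sigma^{-1} · (x - mu):
  Sigma^{-1} · (x - mu) = (0.9189, 0.6216, 1.027).
  (x - mu)^T · [Sigma^{-1} · (x - mu)] = (1)·(0.9189) + (2)·(0.6216) + (0)·(1.027) = 2.1622.

Step 4 — take square root: d = √(2.1622) ≈ 1.4704.

d(x, mu) = √(2.1622) ≈ 1.4704


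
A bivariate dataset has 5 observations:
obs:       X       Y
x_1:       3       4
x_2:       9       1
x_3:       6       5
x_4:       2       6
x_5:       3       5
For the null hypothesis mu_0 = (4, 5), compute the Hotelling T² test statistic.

Step 1 — sample mean vector:
  mean(X) = (3 + 9 + 6 + 2 + 3) / 5 = 23/5 = 4.6
  mean(Y) = (4 + 1 + 5 + 6 + 5) / 5 = 21/5 = 4.2
  x̄ = (4.6, 4.2),  deviation x̄ - mu_0 = (4.6, 4.2) - (4, 5) = (0.6, -0.8).

Step 2 — sample covariance matrix, S[i,j] = (1/(n-1)) · Σ_k (x_{k,i} - mean_i) · (x_{k,j} - mean_j), divisor n-1 = 4:
  S[X,X] = ((-1.6)·(-1.6) + (4.4)·(4.4) + (1.4)·(1.4) + (-2.6)·(-2.6) + (-1.6)·(-1.6)) / 4 = 33.2/4 = 8.3
  S[X,Y] = ((-1.6)·(-0.2) + (4.4)·(-3.2) + (1.4)·(0.8) + (-2.6)·(1.8) + (-1.6)·(0.8)) / 4 = -18.6/4 = -4.65
  S[Y,Y] = ((-0.2)·(-0.2) + (-3.2)·(-3.2) + (0.8)·(0.8) + (1.8)·(1.8) + (0.8)·(0.8)) / 4 = 14.8/4 = 3.7
  S = [[8.3, -4.65],
 [-4.65, 3.7]].

Step 3 — invert S. det(S) = 8.3·3.7 - (-4.65)² = 9.0875.
  S^{-1} = (1/det) · [[d, -b], [-b, a]] = [[0.4072, 0.5117],
 [0.5117, 0.9133]].

Step 4 — quadratic form (x̄ - mu_0)^T · S^{-1} · (x̄ - mu_0):
  S^{-1} · (x̄ - mu_0) = (-0.1651, -0.4237),
  (x̄ - mu_0)^T · [...] = (0.6)·(-0.1651) + (-0.8)·(-0.4237) = 0.2399.

Step 5 — scale by n: T² = 5 · 0.2399 = 1.1994.

T² ≈ 1.1994


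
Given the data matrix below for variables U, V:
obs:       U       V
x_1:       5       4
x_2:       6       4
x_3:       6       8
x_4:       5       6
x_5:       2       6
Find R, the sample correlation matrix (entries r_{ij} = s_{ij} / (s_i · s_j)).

Step 1 — column means:
  mean(U) = (5 + 6 + 6 + 5 + 2) / 5 = 24/5 = 4.8
  mean(V) = (4 + 4 + 8 + 6 + 6) / 5 = 28/5 = 5.6

Step 2 — sample variances and covariances s[i,j] = (1/(n-1)) · Σ_k (x_{k,i} - mean_i) · (x_{k,j} - mean_j), with n-1 = 4:
  s[U,U] = ((0.2)·(0.2) + (1.2)·(1.2) + (1.2)·(1.2) + (0.2)·(0.2) + (-2.8)·(-2.8)) / 4 = 10.8/4 = 2.7
  s[U,V] = ((0.2)·(-1.6) + (1.2)·(-1.6) + (1.2)·(2.4) + (0.2)·(0.4) + (-2.8)·(0.4)) / 4 = -0.4/4 = -0.1
  s[V,V] = ((-1.6)·(-1.6) + (-1.6)·(-1.6) + (2.4)·(2.4) + (0.4)·(0.4) + (0.4)·(0.4)) / 4 = 11.2/4 = 2.8
  Sample standard deviations s_i = √(s[i,i]):
  s(U) = √(2.7) = 1.6432
  s(V) = √(2.8) = 1.6733

Step 3 — r_{ij} = s_{ij} / (s_i · s_j):
  r[U,U] = 1 (diagonal).
  r[U,V] = -0.1 / (1.6432 · 1.6733) = -0.1 / 2.7495 = -0.0364
  r[V,V] = 1 (diagonal).

R is symmetric with unit diagonal. Assembling:

R = [[1, -0.0364],
 [-0.0364, 1]]


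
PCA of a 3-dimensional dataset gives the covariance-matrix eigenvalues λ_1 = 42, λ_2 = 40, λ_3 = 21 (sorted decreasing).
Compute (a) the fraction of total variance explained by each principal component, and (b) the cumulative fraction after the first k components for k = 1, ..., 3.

Step 1 — total variance = trace(Sigma) = Σ λ_i = 42 + 40 + 21 = 103.

Step 2 — fraction explained by component i = λ_i / Σ λ:
  PC1: 42/103 = 0.4078
  PC2: 40/103 = 0.3883
  PC3: 21/103 = 0.2039

Step 3 — cumulative fraction after k components = (λ_1 + ... + λ_k) / Σ λ:
  k = 1: 42/103 = 0.4078
  k = 2: (42 + 40)/103 = 82/103 = 0.7961
  k = 3: (42 + 40 + 21)/103 = 103/103 = 1

Summary (fraction, with percent):

explained: PC1 0.4078 (40.78%), PC2 0.3883 (38.83%), PC3 0.2039 (20.39%);  cumulative: 0.4078, 0.7961, 1


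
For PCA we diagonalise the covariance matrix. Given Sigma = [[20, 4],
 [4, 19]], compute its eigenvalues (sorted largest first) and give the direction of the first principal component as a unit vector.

Step 1 — characteristic polynomial of 2×2 Sigma:
  det(Sigma - λI) = λ² - trace · λ + det = 0.
  trace = 20 + 19 = 39, det = 20·19 - (4)² = 364.
Step 2 — discriminant:
  Δ = trace² - 4·det = 1521 - 1456 = 65.
Step 3 — eigenvalues:
  λ = (trace ± √Δ)/2 = (39 ± 8.0623)/2,
  λ_1 = 23.5311,  λ_2 = 15.4689.

Step 4 — unit eigenvector for λ_1: solve (Sigma - λ_1 I)v = 0. First row:
  (20 - 23.5311)·v_x + (4)·v_y = 0, i.e. (-3.5311)·v_x + (4)·v_y = 0,
  so v ∝ (b, λ_1 - a) = (4, 3.5311) = u.
  ||u|| = √((4)² + (3.5311)²) = √(28.4689) ≈ 5.3356,
  v_1 = u/||u|| ≈ (0.7497, 0.6618) (||v_1|| = 1).

λ_1 = 23.5311,  λ_2 = 15.4689;  v_1 ≈ (0.7497, 0.6618)


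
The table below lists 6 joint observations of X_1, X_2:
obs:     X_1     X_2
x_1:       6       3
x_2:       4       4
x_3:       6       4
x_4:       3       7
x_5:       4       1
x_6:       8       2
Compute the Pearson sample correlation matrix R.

Step 1 — column means:
  mean(X_1) = (6 + 4 + 6 + 3 + 4 + 8) / 6 = 31/6 = 5.1667
  mean(X_2) = (3 + 4 + 4 + 7 + 1 + 2) / 6 = 21/6 = 3.5

Step 2 — sample variances and covariances s[i,j] = (1/(n-1)) · Σ_k (x_{k,i} - mean_i) · (x_{k,j} - mean_j), with n-1 = 5:
  s[X_1,X_1] = ((0.8333)·(0.8333) + (-1.1667)·(-1.1667) + (0.8333)·(0.8333) + (-2.1667)·(-2.1667) + (-1.1667)·(-1.1667) + (2.8333)·(2.8333)) / 5 = 16.8333/5 = 3.3667
  s[X_1,X_2] = ((0.8333)·(-0.5) + (-1.1667)·(0.5) + (0.8333)·(0.5) + (-2.1667)·(3.5) + (-1.1667)·(-2.5) + (2.8333)·(-1.5)) / 5 = -9.5/5 = -1.9
  s[X_2,X_2] = ((-0.5)·(-0.5) + (0.5)·(0.5) + (0.5)·(0.5) + (3.5)·(3.5) + (-2.5)·(-2.5) + (-1.5)·(-1.5)) / 5 = 21.5/5 = 4.3
  Sample standard deviations s_i = √(s[i,i]):
  s(X_1) = √(3.3667) = 1.8348
  s(X_2) = √(4.3) = 2.0736

Step 3 — r_{ij} = s_{ij} / (s_i · s_j):
  r[X_1,X_1] = 1 (diagonal).
  r[X_1,X_2] = -1.9 / (1.8348 · 2.0736) = -1.9 / 3.8048 = -0.4994
  r[X_2,X_2] = 1 (diagonal).

R is symmetric with unit diagonal. Assembling:

R = [[1, -0.4994],
 [-0.4994, 1]]


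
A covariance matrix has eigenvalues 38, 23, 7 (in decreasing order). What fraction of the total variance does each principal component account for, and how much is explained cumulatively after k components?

Step 1 — total variance = trace(Sigma) = Σ λ_i = 38 + 23 + 7 = 68.

Step 2 — fraction explained by component i = λ_i / Σ λ:
  PC1: 38/68 = 0.5588
  PC2: 23/68 = 0.3382
  PC3: 7/68 = 0.1029

Step 3 — cumulative fraction after k components = (λ_1 + ... + λ_k) / Σ λ:
  k = 1: 38/68 = 0.5588
  k = 2: (38 + 23)/68 = 61/68 = 0.8971
  k = 3: (38 + 23 + 7)/68 = 68/68 = 1

Summary (fraction, with percent):

explained: PC1 0.5588 (55.88%), PC2 0.3382 (33.82%), PC3 0.1029 (10.29%);  cumulative: 0.5588, 0.8971, 1


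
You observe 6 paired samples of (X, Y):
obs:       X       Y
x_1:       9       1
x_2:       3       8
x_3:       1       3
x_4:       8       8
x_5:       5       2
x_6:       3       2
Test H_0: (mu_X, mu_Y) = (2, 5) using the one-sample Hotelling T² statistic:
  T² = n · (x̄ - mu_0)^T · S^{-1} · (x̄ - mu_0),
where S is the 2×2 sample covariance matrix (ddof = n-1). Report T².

Step 1 — sample mean vector:
  mean(X) = (9 + 3 + 1 + 8 + 5 + 3) / 6 = 29/6 = 4.8333
  mean(Y) = (1 + 8 + 3 + 8 + 2 + 2) / 6 = 24/6 = 4
  x̄ = (4.8333, 4),  deviation x̄ - mu_0 = (4.8333, 4) - (2, 5) = (2.8333, -1).

Step 2 — sample covariance matrix, S[i,j] = (1/(n-1)) · Σ_k (x_{k,i} - mean_i) · (x_{k,j} - mean_j), divisor n-1 = 5:
  S[X,X] = ((4.1667)·(4.1667) + (-1.8333)·(-1.8333) + (-3.8333)·(-3.8333) + (3.1667)·(3.1667) + (0.1667)·(0.1667) + (-1.8333)·(-1.8333)) / 5 = 48.8333/5 = 9.7667
  S[X,Y] = ((4.1667)·(-3) + (-1.8333)·(4) + (-3.8333)·(-1) + (3.1667)·(4) + (0.1667)·(-2) + (-1.8333)·(-2)) / 5 = 0/5 = 0
  S[Y,Y] = ((-3)·(-3) + (4)·(4) + (-1)·(-1) + (4)·(4) + (-2)·(-2) + (-2)·(-2)) / 5 = 50/5 = 10
  S = [[9.7667, 0],
 [0, 10]].

Step 3 — invert S. det(S) = 9.7667·10 - (0)² = 97.6667.
  S^{-1} = (1/det) · [[d, -b], [-b, a]] = [[0.1024, 0],
 [0, 0.1]].

Step 4 — quadratic form (x̄ - mu_0)^T · S^{-1} · (x̄ - mu_0):
  S^{-1} · (x̄ - mu_0) = (0.2901, -0.1),
  (x̄ - mu_0)^T · [...] = (2.8333)·(0.2901) + (-1)·(-0.1) = 0.922.

Step 5 — scale by n: T² = 6 · 0.922 = 5.5317.

T² ≈ 5.5317


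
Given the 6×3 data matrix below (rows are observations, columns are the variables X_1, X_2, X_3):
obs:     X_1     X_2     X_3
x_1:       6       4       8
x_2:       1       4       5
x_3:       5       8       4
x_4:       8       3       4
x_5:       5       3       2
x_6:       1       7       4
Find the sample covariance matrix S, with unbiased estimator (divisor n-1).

Step 1 — column means:
  mean(X_1) = (6 + 1 + 5 + 8 + 5 + 1) / 6 = 26/6 = 4.3333
  mean(X_2) = (4 + 4 + 8 + 3 + 3 + 7) / 6 = 29/6 = 4.8333
  mean(X_3) = (8 + 5 + 4 + 4 + 2 + 4) / 6 = 27/6 = 4.5

Step 2 — sample covariance S[i,j] = (1/(n-1)) · Σ_k (x_{k,i} - mean_i) · (x_{k,j} - mean_j), with n-1 = 5.
  S[X_1,X_1] = ((1.6667)·(1.6667) + (-3.3333)·(-3.3333) + (0.6667)·(0.6667) + (3.6667)·(3.6667) + (0.6667)·(0.6667) + (-3.3333)·(-3.3333)) / 5 = 39.3333/5 = 7.8667
  S[X_1,X_2] = ((1.6667)·(-0.8333) + (-3.3333)·(-0.8333) + (0.6667)·(3.1667) + (3.6667)·(-1.8333) + (0.6667)·(-1.8333) + (-3.3333)·(2.1667)) / 5 = -11.6667/5 = -2.3333
  S[X_1,X_3] = ((1.6667)·(3.5) + (-3.3333)·(0.5) + (0.6667)·(-0.5) + (3.6667)·(-0.5) + (0.6667)·(-2.5) + (-3.3333)·(-0.5)) / 5 = 2/5 = 0.4
  S[X_2,X_2] = ((-0.8333)·(-0.8333) + (-0.8333)·(-0.8333) + (3.1667)·(3.1667) + (-1.8333)·(-1.8333) + (-1.8333)·(-1.8333) + (2.1667)·(2.1667)) / 5 = 22.8333/5 = 4.5667
  S[X_2,X_3] = ((-0.8333)·(3.5) + (-0.8333)·(0.5) + (3.1667)·(-0.5) + (-1.8333)·(-0.5) + (-1.8333)·(-2.5) + (2.1667)·(-0.5)) / 5 = -0.5/5 = -0.1
  S[X_3,X_3] = ((3.5)·(3.5) + (0.5)·(0.5) + (-0.5)·(-0.5) + (-0.5)·(-0.5) + (-2.5)·(-2.5) + (-0.5)·(-0.5)) / 5 = 19.5/5 = 3.9

S is symmetric (S[j,i] = S[i,j]). Assembling:

S = [[7.8667, -2.3333, 0.4],
 [-2.3333, 4.5667, -0.1],
 [0.4, -0.1, 3.9]]


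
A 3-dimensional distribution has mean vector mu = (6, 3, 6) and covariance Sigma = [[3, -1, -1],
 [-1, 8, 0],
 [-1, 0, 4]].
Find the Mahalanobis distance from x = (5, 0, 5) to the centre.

Step 1 — centre the observation: (x - mu) = (-1, -3, -1).

Step 2 — invert Sigma (cofactor / det for 3×3, or solve directly):
  Sigma^{-1} = [[0.381, 0.0476, 0.0952],
 [0.0476, 0.131, 0.0119],
 [0.0952, 0.0119, 0.2738]].

Step 3 — form the quadratic (x - mu)^T · Sigma^{-1} · (x - mu):
  Sigma^{-1} · (x - mu) = (-0.619, -0.4524, -0.4048).
  (x - mu)^T · [Sigma^{-1} · (x - mu)] = (-1)·(-0.619) + (-3)·(-0.4524) + (-1)·(-0.4048) = 2.381.

Step 4 — take square root: d = √(2.381) ≈ 1.543.

d(x, mu) = √(2.381) ≈ 1.543


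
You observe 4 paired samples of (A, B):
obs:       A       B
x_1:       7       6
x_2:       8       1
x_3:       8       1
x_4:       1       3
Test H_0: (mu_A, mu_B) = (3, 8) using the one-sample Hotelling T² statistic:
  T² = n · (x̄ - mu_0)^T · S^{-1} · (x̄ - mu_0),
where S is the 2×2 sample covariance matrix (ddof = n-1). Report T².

Step 1 — sample mean vector:
  mean(A) = (7 + 8 + 8 + 1) / 4 = 24/4 = 6
  mean(B) = (6 + 1 + 1 + 3) / 4 = 11/4 = 2.75
  x̄ = (6, 2.75),  deviation x̄ - mu_0 = (6, 2.75) - (3, 8) = (3, -5.25).

Step 2 — sample covariance matrix, S[i,j] = (1/(n-1)) · Σ_k (x_{k,i} - mean_i) · (x_{k,j} - mean_j), divisor n-1 = 3:
  S[A,A] = ((1)·(1) + (2)·(2) + (2)·(2) + (-5)·(-5)) / 3 = 34/3 = 11.3333
  S[A,B] = ((1)·(3.25) + (2)·(-1.75) + (2)·(-1.75) + (-5)·(0.25)) / 3 = -5/3 = -1.6667
  S[B,B] = ((3.25)·(3.25) + (-1.75)·(-1.75) + (-1.75)·(-1.75) + (0.25)·(0.25)) / 3 = 16.75/3 = 5.5833
  S = [[11.3333, -1.6667],
 [-1.6667, 5.5833]].

Step 3 — invert S. det(S) = 11.3333·5.5833 - (-1.6667)² = 60.5.
  S^{-1} = (1/det) · [[d, -b], [-b, a]] = [[0.0923, 0.0275],
 [0.0275, 0.1873]].

Step 4 — quadratic form (x̄ - mu_0)^T · S^{-1} · (x̄ - mu_0):
  S^{-1} · (x̄ - mu_0) = (0.1322, -0.9008),
  (x̄ - mu_0)^T · [...] = (3)·(0.1322) + (-5.25)·(-0.9008) = 5.126.

Step 5 — scale by n: T² = 4 · 5.126 = 20.5041.

T² ≈ 20.5041


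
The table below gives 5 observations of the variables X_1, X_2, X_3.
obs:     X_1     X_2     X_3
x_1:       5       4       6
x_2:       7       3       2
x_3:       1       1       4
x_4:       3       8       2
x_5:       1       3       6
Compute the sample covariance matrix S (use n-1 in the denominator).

Step 1 — column means:
  mean(X_1) = (5 + 7 + 1 + 3 + 1) / 5 = 17/5 = 3.4
  mean(X_2) = (4 + 3 + 1 + 8 + 3) / 5 = 19/5 = 3.8
  mean(X_3) = (6 + 2 + 4 + 2 + 6) / 5 = 20/5 = 4

Step 2 — sample covariance S[i,j] = (1/(n-1)) · Σ_k (x_{k,i} - mean_i) · (x_{k,j} - mean_j), with n-1 = 4.
  S[X_1,X_1] = ((1.6)·(1.6) + (3.6)·(3.6) + (-2.4)·(-2.4) + (-0.4)·(-0.4) + (-2.4)·(-2.4)) / 4 = 27.2/4 = 6.8
  S[X_1,X_2] = ((1.6)·(0.2) + (3.6)·(-0.8) + (-2.4)·(-2.8) + (-0.4)·(4.2) + (-2.4)·(-0.8)) / 4 = 4.4/4 = 1.1
  S[X_1,X_3] = ((1.6)·(2) + (3.6)·(-2) + (-2.4)·(0) + (-0.4)·(-2) + (-2.4)·(2)) / 4 = -8/4 = -2
  S[X_2,X_2] = ((0.2)·(0.2) + (-0.8)·(-0.8) + (-2.8)·(-2.8) + (4.2)·(4.2) + (-0.8)·(-0.8)) / 4 = 26.8/4 = 6.7
  S[X_2,X_3] = ((0.2)·(2) + (-0.8)·(-2) + (-2.8)·(0) + (4.2)·(-2) + (-0.8)·(2)) / 4 = -8/4 = -2
  S[X_3,X_3] = ((2)·(2) + (-2)·(-2) + (0)·(0) + (-2)·(-2) + (2)·(2)) / 4 = 16/4 = 4

S is symmetric (S[j,i] = S[i,j]). Assembling:

S = [[6.8, 1.1, -2],
 [1.1, 6.7, -2],
 [-2, -2, 4]]


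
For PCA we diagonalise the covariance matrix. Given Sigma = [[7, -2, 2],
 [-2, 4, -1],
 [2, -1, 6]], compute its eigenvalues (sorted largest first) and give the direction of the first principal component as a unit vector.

Step 1 — characteristic polynomial p(λ) = det(λI - Sigma) = λ³ - tr·λ² + c_1·λ - det, where tr = trace, c_1 = sum of the principal 2×2 minors, det = det(Sigma):
  tr = 7 + 4 + 6 = 17,
  c_1 = (7·4 - (-2)²) + (7·6 - (2)²) + (4·6 - (-1)²) = 24 + 38 + 23 = 85,
  det = 7·(4·6 - (-1)²) - (-2)·((-2)·6 - (-1)·(2)) + (2)·((-2)·(-1) - 4·(2)) = 7·(23) - (-2)·(-10) + (2)·(-6) = 129.
  So p(λ) = λ³ - 17λ² + 85λ - 129.
Step 2 — look for an integer root (rational root theorem: any rational root is an integer divisor of 129). Testing λ = 3:
  p(3) = 27 - 153 + 255 - 129 = 0  ✓
  Dividing out (λ - 3): p(λ) = (λ - 3)(λ² - 14λ + 43).
Step 3 — remaining eigenvalues from the quadratic λ² - 14λ + 43 = 0:
  Δ = 14² - 4·43 = 196 - 172 = 24,  λ = (14 ± √24)/2 = (14 ± 4.899)/2 ≈ 9.4495 or 4.5505.
  Sorted: λ_1 = 9.4495,  λ_2 = 4.5505,  λ_3 = 3  (check: sum = 17 = tr ✓).

Step 4 — unit eigenvector for λ_1 ≈ 9.4495: v spans the null space of (Sigma - λ_1 I), whose rows are
  r_1 = (-2.4495, -2, 2),  r_2 = (-2, -5.4495, -1),  r_3 = (2, -1, -3.4495).
  v is orthogonal to every row, so take v ∝ r_1 × r_2 = ((-2)·(-1) - (2)·(-5.4495), (2)·(-2) - (-2.4495)·(-1), (-2.4495)·(-5.4495) - (-2)·(-2)) ≈ (12.899, -6.4495, 9.3485).
  Let u = (12.899, -6.4495, 9.3485).
  ||u|| = √((12.899)² + (-6.4495)² + (9.3485)²) = √(295.3735) ≈ 17.1864,  v_1 = u/||u|| ≈ (0.7505, -0.3753, 0.5439) (||v_1|| = 1).

λ_1 = 9.4495,  λ_2 = 4.5505,  λ_3 = 3;  v_1 ≈ (0.7505, -0.3753, 0.5439)


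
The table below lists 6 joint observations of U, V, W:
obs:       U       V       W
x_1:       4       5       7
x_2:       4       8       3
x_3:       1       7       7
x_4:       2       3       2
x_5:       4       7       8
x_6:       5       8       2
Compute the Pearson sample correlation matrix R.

Step 1 — column means:
  mean(U) = (4 + 4 + 1 + 2 + 4 + 5) / 6 = 20/6 = 3.3333
  mean(V) = (5 + 8 + 7 + 3 + 7 + 8) / 6 = 38/6 = 6.3333
  mean(W) = (7 + 3 + 7 + 2 + 8 + 2) / 6 = 29/6 = 4.8333

Step 2 — sample variances and covariances s[i,j] = (1/(n-1)) · Σ_k (x_{k,i} - mean_i) · (x_{k,j} - mean_j), with n-1 = 5:
  s[U,U] = ((0.6667)·(0.6667) + (0.6667)·(0.6667) + (-2.3333)·(-2.3333) + (-1.3333)·(-1.3333) + (0.6667)·(0.6667) + (1.6667)·(1.6667)) / 5 = 11.3333/5 = 2.2667
  s[U,V] = ((0.6667)·(-1.3333) + (0.6667)·(1.6667) + (-2.3333)·(0.6667) + (-1.3333)·(-3.3333) + (0.6667)·(0.6667) + (1.6667)·(1.6667)) / 5 = 6.3333/5 = 1.2667
  s[U,W] = ((0.6667)·(2.1667) + (0.6667)·(-1.8333) + (-2.3333)·(2.1667) + (-1.3333)·(-2.8333) + (0.6667)·(3.1667) + (1.6667)·(-2.8333)) / 5 = -3.6667/5 = -0.7333
  s[V,V] = ((-1.3333)·(-1.3333) + (1.6667)·(1.6667) + (0.6667)·(0.6667) + (-3.3333)·(-3.3333) + (0.6667)·(0.6667) + (1.6667)·(1.6667)) / 5 = 19.3333/5 = 3.8667
  s[V,W] = ((-1.3333)·(2.1667) + (1.6667)·(-1.8333) + (0.6667)·(2.1667) + (-3.3333)·(-2.8333) + (0.6667)·(3.1667) + (1.6667)·(-2.8333)) / 5 = 2.3333/5 = 0.4667
  s[W,W] = ((2.1667)·(2.1667) + (-1.8333)·(-1.8333) + (2.1667)·(2.1667) + (-2.8333)·(-2.8333) + (3.1667)·(3.1667) + (-2.8333)·(-2.8333)) / 5 = 38.8333/5 = 7.7667
  Sample standard deviations s_i = √(s[i,i]):
  s(U) = √(2.2667) = 1.5055
  s(V) = √(3.8667) = 1.9664
  s(W) = √(7.7667) = 2.7869

Step 3 — r_{ij} = s_{ij} / (s_i · s_j):
  r[U,U] = 1 (diagonal).
  r[U,V] = 1.2667 / (1.5055 · 1.9664) = 1.2667 / 2.9605 = 0.4279
  r[U,W] = -0.7333 / (1.5055 · 2.7869) = -0.7333 / 4.1958 = -0.1748
  r[V,V] = 1 (diagonal).
  r[V,W] = 0.4667 / (1.9664 · 2.7869) = 0.4667 / 5.4801 = 0.0852
  r[W,W] = 1 (diagonal).

R is symmetric with unit diagonal. Assembling:

R = [[1, 0.4279, -0.1748],
 [0.4279, 1, 0.0852],
 [-0.1748, 0.0852, 1]]
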